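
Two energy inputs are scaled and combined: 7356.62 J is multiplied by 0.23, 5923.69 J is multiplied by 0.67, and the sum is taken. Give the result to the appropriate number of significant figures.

7356.62 × 0.23 = 1692.0226 → 1.7 × 10^3 J (2 s.f., last digit at the 10^2 place).
5923.69 × 0.67 = 3968.8723 → 4.0 × 10^3 J (2 s.f., last digit at the 10^2 place).
Sum: 5660.8949 J; keep the coarser place, 10^2.
Result: 5.7 × 10^3 J.

5.7 × 10^3 J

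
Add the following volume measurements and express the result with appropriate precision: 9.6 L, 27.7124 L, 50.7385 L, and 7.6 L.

9.6 L + 27.7124 L + 50.7385 L + 7.6 L = 95.6509 L.
Addition/subtraction keeps the fewest decimal places: 9.6 → 1 decimal place, 27.7124 → 4 decimal places, 50.7385 → 4 decimal places, 7.6 → 1 decimal place; limit is 1.
Rounded to 1 decimal place: 95.7 L.

95.7 L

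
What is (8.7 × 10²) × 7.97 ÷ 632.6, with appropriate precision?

(8.7 × 10²) × 7.97 ÷ 632.6 = 10.9609547898…
Multiplication/division keeps the fewest significant figures: 8.7 × 10² → 2 s.f., 7.97 → 3 s.f., 632.6 → 4 s.f.; limit is 2.
Rounded to 2 significant figures: 11.

11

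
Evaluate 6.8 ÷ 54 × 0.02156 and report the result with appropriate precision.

0.0027

6.8 ÷ 54 × 0.02156 = 0.00271496296296…
Multiplication/division keeps the fewest significant figures: 6.8 → 2 s.f., 54 → 2 s.f., 0.02156 → 4 s.f.; limit is 2.
Rounded to 2 significant figures: 0.0027.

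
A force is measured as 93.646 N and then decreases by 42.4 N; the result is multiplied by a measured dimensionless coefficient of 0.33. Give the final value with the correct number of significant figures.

93.646 N − 42.4 N = 51.246 N; the difference is limited to 1 decimal place (3 s.f.).
Carrying full precision, 51.246 × 0.33 = 16.91118 N; 0.33 has 2 s.f., so the result keeps min(3, 2) = 2 s.f.
Rounded to 2 significant figures: 17 N.

17 N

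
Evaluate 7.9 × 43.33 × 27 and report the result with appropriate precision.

7.9 × 43.33 × 27 = 9242.289
Multiplication/division keeps the fewest significant figures: 7.9 → 2 s.f., 43.33 → 4 s.f., 27 → 2 s.f.; limit is 2.
Rounded to 2 significant figures: 9.2 × 10^3.

9.2 × 10^3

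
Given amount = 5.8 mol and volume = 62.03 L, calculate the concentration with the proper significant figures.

concentration = 5.8 mol ÷ 62.03 L = 0.0935031436402… mol/L.
5.8 has 2 significant figures; 62.03 has 4.
Division/multiplication keeps the fewest: 2 significant figures.
Rounded: 0.094 mol/L.

0.094 mol/L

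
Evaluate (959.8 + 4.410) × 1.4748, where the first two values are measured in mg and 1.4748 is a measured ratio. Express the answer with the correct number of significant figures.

959.8 mg + 4.410 mg = 964.210 mg; the sum is limited to 1 decimal place (4 s.f.).
Carrying full precision, 964.210 × 1.4748 = 1422.016908 mg; 1.4748 has 5 s.f., so the result keeps min(4, 5) = 4 s.f.
Rounded to 4 significant figures: 1422 mg.

1422 mg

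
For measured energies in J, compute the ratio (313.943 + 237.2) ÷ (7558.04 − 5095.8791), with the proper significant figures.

0.2238

313.943 + 237.2 = 551.143, limited to 1 d.p. → 4 s.f.; 7558.04 − 5095.8791 = 2462.1609, limited to 2 d.p. → 6 s.f.
Carrying full precision, 551.143 ÷ 2462.1609 = 0.223845240983…; keep min(4, 6) = 4 s.f.
Rounded to 4 significant figures: 0.2238.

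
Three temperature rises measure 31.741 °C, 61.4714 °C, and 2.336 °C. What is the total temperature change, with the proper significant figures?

31.741 °C + 61.4714 °C + 2.336 °C = 95.5484 °C.
Addition/subtraction keeps the fewest decimal places: 31.741 → 3 decimal places, 61.4714 → 4 decimal places, 2.336 → 3 decimal places; limit is 3.
Rounded to 3 decimal places: 95.548 °C.

95.548 °C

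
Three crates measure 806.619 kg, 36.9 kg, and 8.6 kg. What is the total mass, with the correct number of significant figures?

806.619 kg + 36.9 kg + 8.6 kg = 852.119 kg.
Addition/subtraction keeps the fewest decimal places: 806.619 → 3 decimal places, 36.9 → 1 decimal place, 8.6 → 1 decimal place; limit is 1.
Rounded to 1 decimal place: 852.1 kg.

852.1 kg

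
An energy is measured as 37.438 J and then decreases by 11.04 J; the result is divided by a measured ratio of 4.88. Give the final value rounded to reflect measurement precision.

37.438 J − 11.04 J = 26.398 J; the difference is limited to 2 decimal places (4 s.f.).
Carrying full precision, 26.398 ÷ 4.88 = 5.40942622951… J; 4.88 has 3 s.f., so the result keeps min(4, 3) = 3 s.f.
Rounded to 3 significant figures: 5.41 J.

5.41 J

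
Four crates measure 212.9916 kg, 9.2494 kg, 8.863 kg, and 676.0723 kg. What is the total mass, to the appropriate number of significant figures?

907.176 kg

212.9916 kg + 9.2494 kg + 8.863 kg + 676.0723 kg = 907.1763 kg.
Addition/subtraction keeps the fewest decimal places: 212.9916 → 4 decimal places, 9.2494 → 4 decimal places, 8.863 → 3 decimal places, 676.0723 → 4 decimal places; limit is 3.
Rounded to 3 decimal places: 907.176 kg.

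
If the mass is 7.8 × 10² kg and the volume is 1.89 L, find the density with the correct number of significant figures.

density = 7.8 × 10² kg ÷ 1.89 L = 412.698412698… kg/L.
7.8 × 10² has 2 significant figures; 1.89 has 3.
Division/multiplication keeps the fewest: 2 significant figures.
Rounded: 4.1 × 10² kg/L.

4.1 × 10² kg/L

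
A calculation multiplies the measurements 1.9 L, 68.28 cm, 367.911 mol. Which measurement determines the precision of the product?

1.9 L

1.9 L → 2 s.f.; 68.28 cm → 4 s.f.; 367.911 mol → 6 s.f.
The fewest is 2 significant figures, from 1.9 L.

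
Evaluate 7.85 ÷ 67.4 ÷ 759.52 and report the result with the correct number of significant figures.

7.85 ÷ 67.4 ÷ 759.52 = 0.000153345326956…
Multiplication/division keeps the fewest significant figures: 7.85 → 3 s.f., 67.4 → 3 s.f., 759.52 → 5 s.f.; limit is 3.
Rounded to 3 significant figures: 1.53 × 10^-4.

1.53 × 10^-4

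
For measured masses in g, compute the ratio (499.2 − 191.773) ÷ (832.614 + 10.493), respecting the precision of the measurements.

499.2 − 191.773 = 307.427, limited to 1 d.p. → 4 s.f.; 832.614 + 10.493 = 843.107, limited to 3 d.p. → 6 s.f.
Carrying full precision, 307.427 ÷ 843.107 = 0.36463580542…; keep min(4, 6) = 4 s.f.
Rounded to 4 significant figures: 0.3646.

0.3646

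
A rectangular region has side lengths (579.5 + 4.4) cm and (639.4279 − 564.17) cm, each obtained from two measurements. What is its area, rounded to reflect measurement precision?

579.5 + 4.4 = 583.9, limited to 1 d.p. → 4 s.f.; 639.4279 − 564.17 = 75.2579, limited to 2 d.p. → 4 s.f.
Carrying full precision, 583.9 × 75.2579 = 43943.08781; keep min(4, 4) = 4 s.f.
Rounded to 4 significant figures: 4.394 × 10⁴ cm².

4.394 × 10⁴ cm²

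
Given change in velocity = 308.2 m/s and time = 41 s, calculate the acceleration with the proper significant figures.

7.5 m/s²

acceleration = 308.2 m/s ÷ 41 s = 7.51707317073… m/s².
308.2 has 4 significant figures; 41 has 2.
Division/multiplication keeps the fewest: 2 significant figures.
Rounded: 7.5 m/s².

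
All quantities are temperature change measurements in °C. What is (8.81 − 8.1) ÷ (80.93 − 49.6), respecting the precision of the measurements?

0.02

8.81 − 8.1 = 0.71, limited to 1 d.p. → 1 s.f.; 80.93 − 49.6 = 31.33, limited to 1 d.p. → 3 s.f.
Carrying full precision, 0.71 ÷ 31.33 = 0.0226619853176…; keep min(1, 3) = 1 s.f.
Rounded to 1 significant figure: 0.02.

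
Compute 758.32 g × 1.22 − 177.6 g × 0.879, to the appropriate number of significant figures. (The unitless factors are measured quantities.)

769 g

758.32 × 1.22 = 925.1504 → 925 g (3 s.f., last digit at the 10^0 place).
177.6 × 0.879 = 156.1104 → 156 g (3 s.f., last digit at the 10^0 place).
Difference: 769.04 g; keep the coarser place, 10^0.
Result: 769 g.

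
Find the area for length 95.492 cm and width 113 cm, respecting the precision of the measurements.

area = 95.492 cm × 113 cm = 10790.596 cm².
95.492 has 5 significant figures; 113 has 3.
Division/multiplication keeps the fewest: 3 significant figures.
Rounded: 1.08 × 10^4 cm².

1.08 × 10^4 cm²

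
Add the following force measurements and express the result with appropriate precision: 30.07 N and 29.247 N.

59.32 N

30.07 N + 29.247 N = 59.317 N.
Addition/subtraction keeps the fewest decimal places: 30.07 → 2 decimal places, 29.247 → 3 decimal places; limit is 2.
Rounded to 2 decimal places: 59.32 N.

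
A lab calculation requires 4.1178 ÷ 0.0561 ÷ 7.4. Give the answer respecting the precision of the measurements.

4.1178 ÷ 0.0561 ÷ 7.4 = 9.91906344848…
Multiplication/division keeps the fewest significant figures: 4.1178 → 5 s.f., 0.0561 → 3 s.f., 7.4 → 2 s.f.; limit is 2.
Rounded to 2 significant figures: 9.9.

9.9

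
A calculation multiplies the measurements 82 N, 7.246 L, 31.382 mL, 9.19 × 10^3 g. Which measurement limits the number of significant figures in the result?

82 N → 2 s.f.; 7.246 L → 4 s.f.; 31.382 mL → 5 s.f.; 9.19 × 10^3 g → 3 s.f.
The fewest is 2 significant figures, from 82 N.

82 N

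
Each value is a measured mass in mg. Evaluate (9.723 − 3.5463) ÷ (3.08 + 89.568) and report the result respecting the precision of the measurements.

9.723 − 3.5463 = 6.1767, limited to 3 d.p. → 4 s.f.; 3.08 + 89.568 = 92.648, limited to 2 d.p. → 4 s.f.
Carrying full precision, 6.1767 ÷ 92.648 = 0.0666684655902…; keep min(4, 4) = 4 s.f.
Rounded to 4 significant figures: 0.06667.

0.06667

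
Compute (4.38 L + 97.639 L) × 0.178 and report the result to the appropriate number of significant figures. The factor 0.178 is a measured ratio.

4.38 L + 97.639 L = 102.019 L; the sum is limited to 2 decimal places (5 s.f.).
Carrying full precision, 102.019 × 0.178 = 18.159382 L; 0.178 has 3 s.f., so the result keeps min(5, 3) = 3 s.f.
Rounded to 3 significant figures: 18.2 L.

18.2 L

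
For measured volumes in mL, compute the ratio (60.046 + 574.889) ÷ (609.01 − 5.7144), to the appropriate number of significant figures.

1.0524

60.046 + 574.889 = 634.935, limited to 3 d.p. → 6 s.f.; 609.01 − 5.7144 = 603.2956, limited to 2 d.p. → 5 s.f.
Carrying full precision, 634.935 ÷ 603.2956 = 1.05244427442…; keep min(6, 5) = 5 s.f.
Rounded to 5 significant figures: 1.0524.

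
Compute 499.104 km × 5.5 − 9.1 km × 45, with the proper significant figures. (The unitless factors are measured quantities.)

2.3 × 10^3 km

499.104 × 5.5 = 2745.072 → 2.7 × 10^3 km (2 s.f., last digit at the 10^2 place).
9.1 × 45 = 409.5 → 4.1 × 10^2 km (2 s.f., last digit at the 10^1 place).
Difference: 2335.572 km; keep the coarser place, 10^2.
Result: 2.3 × 10^3 km.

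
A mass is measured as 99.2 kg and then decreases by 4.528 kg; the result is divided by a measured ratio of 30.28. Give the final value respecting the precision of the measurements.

99.2 kg − 4.528 kg = 94.672 kg; the difference is limited to 1 decimal place (3 s.f.).
Carrying full precision, 94.672 ÷ 30.28 = 3.12655217966… kg; 30.28 has 4 s.f., so the result keeps min(3, 4) = 3 s.f.
Rounded to 3 significant figures: 3.13 kg.

3.13 kg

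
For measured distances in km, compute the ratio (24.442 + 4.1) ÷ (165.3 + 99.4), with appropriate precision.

0.108

24.442 + 4.1 = 28.542, limited to 1 d.p. → 3 s.f.; 165.3 + 99.4 = 264.7, limited to 1 d.p. → 4 s.f.
Carrying full precision, 28.542 ÷ 264.7 = 0.107827729505…; keep min(3, 4) = 3 s.f.
Rounded to 3 significant figures: 0.108.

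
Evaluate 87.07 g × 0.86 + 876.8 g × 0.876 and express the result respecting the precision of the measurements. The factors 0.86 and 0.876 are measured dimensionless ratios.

8.43 × 10^2 g

87.07 × 0.86 = 74.8802 → 75 g (2 s.f., last digit at the 10^0 place).
876.8 × 0.876 = 768.0768 → 768 g (3 s.f., last digit at the 10^0 place).
Sum: 842.957 g; keep the coarser place, 10^0.
Result: 8.43 × 10^2 g.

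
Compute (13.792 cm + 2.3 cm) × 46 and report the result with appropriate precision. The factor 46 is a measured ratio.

13.792 cm + 2.3 cm = 16.092 cm; the sum is limited to 1 decimal place (3 s.f.).
Carrying full precision, 16.092 × 46 = 740.232 cm; 46 has 2 s.f., so the result keeps min(3, 2) = 2 s.f.
Rounded to 2 significant figures: 7.4 × 10^2 cm.

7.4 × 10^2 cm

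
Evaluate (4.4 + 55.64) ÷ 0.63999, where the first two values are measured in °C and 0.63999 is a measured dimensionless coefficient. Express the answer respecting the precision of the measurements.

93.8 °C

4.4 °C + 55.64 °C = 60.04 °C; the sum is limited to 1 decimal place (3 s.f.).
Carrying full precision, 60.04 ÷ 0.63999 = 93.8139658432… °C; 0.63999 has 5 s.f., so the result keeps min(3, 5) = 3 s.f.
Rounded to 3 significant figures: 93.8 °C.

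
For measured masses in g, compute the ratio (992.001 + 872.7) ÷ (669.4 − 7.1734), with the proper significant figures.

992.001 + 872.7 = 1864.701, limited to 1 d.p. → 5 s.f.; 669.4 − 7.1734 = 662.2266, limited to 1 d.p. → 4 s.f.
Carrying full precision, 1864.701 ÷ 662.2266 = 2.81580504317…; keep min(5, 4) = 4 s.f.
Rounded to 4 significant figures: 2.816.

2.816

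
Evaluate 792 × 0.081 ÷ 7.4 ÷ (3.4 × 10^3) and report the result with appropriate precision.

0.0025

792 × 0.081 ÷ 7.4 ÷ (3.4 × 10^3) = 0.00254976152623…
Multiplication/division keeps the fewest significant figures: 792 → 3 s.f., 0.081 → 2 s.f., 7.4 → 2 s.f., 3.4 × 10^3 → 2 s.f.; limit is 2.
Rounded to 2 significant figures: 0.0025.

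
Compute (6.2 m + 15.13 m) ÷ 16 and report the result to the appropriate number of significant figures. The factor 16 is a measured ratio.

1.3 m

6.2 m + 15.13 m = 21.33 m; the sum is limited to 1 decimal place (3 s.f.).
Carrying full precision, 21.33 ÷ 16 = 1.333125 m; 16 has 2 s.f., so the result keeps min(3, 2) = 2 s.f.
Rounded to 2 significant figures: 1.3 m.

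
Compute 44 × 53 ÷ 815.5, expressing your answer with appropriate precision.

44 × 53 ÷ 815.5 = 2.85959534028…
Multiplication/division keeps the fewest significant figures: 44 → 2 s.f., 53 → 2 s.f., 815.5 → 4 s.f.; limit is 2.
Rounded to 2 significant figures: 2.9.

2.9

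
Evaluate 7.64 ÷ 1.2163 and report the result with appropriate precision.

6.28

7.64 ÷ 1.2163 = 6.2813450629…
Multiplication/division keeps the fewest significant figures: 7.64 → 3 s.f., 1.2163 → 5 s.f.; limit is 3.
Rounded to 3 significant figures: 6.28.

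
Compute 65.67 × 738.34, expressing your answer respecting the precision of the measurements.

4.849 × 10^4

65.67 × 738.34 = 48486.7878
Multiplication/division keeps the fewest significant figures: 65.67 → 4 s.f., 738.34 → 5 s.f.; limit is 4.
Rounded to 4 significant figures: 4.849 × 10^4.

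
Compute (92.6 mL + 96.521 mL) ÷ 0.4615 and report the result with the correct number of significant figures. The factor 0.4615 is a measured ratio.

92.6 mL + 96.521 mL = 189.121 mL; the sum is limited to 1 decimal place (4 s.f.).
Carrying full precision, 189.121 ÷ 0.4615 = 409.79631636… mL; 0.4615 has 4 s.f., so the result keeps min(4, 4) = 4 s.f.
Rounded to 4 significant figures: 409.8 mL.

409.8 mL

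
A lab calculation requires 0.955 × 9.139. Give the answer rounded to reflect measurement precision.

0.955 × 9.139 = 8.727745
Multiplication/division keeps the fewest significant figures: 0.955 → 3 s.f., 9.139 → 4 s.f.; limit is 3.
Rounded to 3 significant figures: 8.73.

8.73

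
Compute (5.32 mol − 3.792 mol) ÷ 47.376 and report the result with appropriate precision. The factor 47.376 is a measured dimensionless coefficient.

0.0323 mol

5.32 mol − 3.792 mol = 1.528 mol; the difference is limited to 2 decimal places (3 s.f.).
Carrying full precision, 1.528 ÷ 47.376 = 0.032252617359… mol; 47.376 has 5 s.f., so the result keeps min(3, 5) = 3 s.f.
Rounded to 3 significant figures: 0.0323 mol.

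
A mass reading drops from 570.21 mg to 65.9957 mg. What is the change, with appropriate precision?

5.0421 × 10^2 mg

570.21 mg − 65.9957 mg = 504.2143 mg.
Addition/subtraction keeps the fewest decimal places: 570.21 → 2 decimal places, 65.9957 → 4 decimal places; limit is 2.
Rounded to 2 decimal places: 5.0421 × 10^2 mg.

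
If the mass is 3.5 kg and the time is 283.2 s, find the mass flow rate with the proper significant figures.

1.2 × 10^-2 kg/s

mass flow rate = 3.5 kg ÷ 283.2 s = 0.0123587570621… kg/s.
3.5 has 2 significant figures; 283.2 has 4.
Division/multiplication keeps the fewest: 2 significant figures.
Rounded: 1.2 × 10^-2 kg/s.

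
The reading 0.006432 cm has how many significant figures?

4

0.006432: leading zeros are not significant.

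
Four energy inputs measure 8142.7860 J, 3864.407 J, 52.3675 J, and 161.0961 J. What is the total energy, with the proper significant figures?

8142.7860 J + 3864.407 J + 52.3675 J + 161.0961 J = 12220.6566 J.
Addition/subtraction keeps the fewest decimal places: 8142.7860 → 4 decimal places, 3864.407 → 3 decimal places, 52.3675 → 4 decimal places, 161.0961 → 4 decimal places; limit is 3.
Rounded to 3 decimal places: 1.2220657 × 10^4 J.

1.2220657 × 10^4 J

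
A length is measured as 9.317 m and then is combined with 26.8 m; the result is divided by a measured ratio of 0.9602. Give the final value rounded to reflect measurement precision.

9.317 m + 26.8 m = 36.117 m; the sum is limited to 1 decimal place (3 s.f.).
Carrying full precision, 36.117 ÷ 0.9602 = 37.6140387419… m; 0.9602 has 4 s.f., so the result keeps min(3, 4) = 3 s.f.
Rounded to 3 significant figures: 37.6 m.

37.6 m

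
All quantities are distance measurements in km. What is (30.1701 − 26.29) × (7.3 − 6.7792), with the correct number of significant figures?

2 km²

30.1701 − 26.29 = 3.8801, limited to 2 d.p. → 3 s.f.; 7.3 − 6.7792 = 0.5208, limited to 1 d.p. → 1 s.f.
Carrying full precision, 3.8801 × 0.5208 = 2.02075608; keep min(3, 1) = 1 s.f.
Rounded to 1 significant figure: 2 km².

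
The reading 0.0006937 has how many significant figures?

0.0006937: leading zeros are not significant.

4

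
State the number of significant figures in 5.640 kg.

4

5.640: trailing zeros after a decimal point are significant.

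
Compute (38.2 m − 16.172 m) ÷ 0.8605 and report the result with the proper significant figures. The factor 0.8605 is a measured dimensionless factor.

38.2 m − 16.172 m = 22.028 m; the difference is limited to 1 decimal place (3 s.f.).
Carrying full precision, 22.028 ÷ 0.8605 = 25.599070308… m; 0.8605 has 4 s.f., so the result keeps min(3, 4) = 3 s.f.
Rounded to 3 significant figures: 25.6 m.

25.6 m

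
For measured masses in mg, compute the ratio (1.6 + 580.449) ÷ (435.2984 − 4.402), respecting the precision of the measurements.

1.6 + 580.449 = 582.049, limited to 1 d.p. → 4 s.f.; 435.2984 − 4.402 = 430.8964, limited to 3 d.p. → 6 s.f.
Carrying full precision, 582.049 ÷ 430.8964 = 1.35078640713…; keep min(4, 6) = 4 s.f.
Rounded to 4 significant figures: 1.351.

1.351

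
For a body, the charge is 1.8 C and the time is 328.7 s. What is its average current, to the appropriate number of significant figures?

0.0055 A

average current = 1.8 C ÷ 328.7 s = 0.00547611804077… A.
1.8 has 2 significant figures; 328.7 has 4.
Division/multiplication keeps the fewest: 2 significant figures.
Rounded: 0.0055 A.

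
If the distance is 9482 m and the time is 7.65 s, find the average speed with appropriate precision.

1.24 × 10³ m/s

average speed = 9482 m ÷ 7.65 s = 1239.47712418… m/s.
9482 has 4 significant figures; 7.65 has 3.
Division/multiplication keeps the fewest: 3 significant figures.
Rounded: 1.24 × 10³ m/s.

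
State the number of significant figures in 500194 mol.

500194: zeros between nonzero digits are significant.

6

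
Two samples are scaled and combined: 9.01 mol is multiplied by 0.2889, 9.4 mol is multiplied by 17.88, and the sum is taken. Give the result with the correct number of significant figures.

1.7 × 10^2 mol

9.01 × 0.2889 = 2.602989 → 2.60 mol (3 s.f., last digit at the 10^-2 place).
9.4 × 17.88 = 168.072 → 1.7 × 10^2 mol (2 s.f., last digit at the 10^1 place).
Sum: 170.674989 mol; keep the coarser place, 10^1.
Result: 1.7 × 10^2 mol.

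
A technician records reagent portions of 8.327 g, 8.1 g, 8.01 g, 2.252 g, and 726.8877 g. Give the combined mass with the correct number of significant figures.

8.327 g + 8.1 g + 8.01 g + 2.252 g + 726.8877 g = 753.5767 g.
Addition/subtraction keeps the fewest decimal places: 8.327 → 3 decimal places, 8.1 → 1 decimal place, 8.01 → 2 decimal places, 2.252 → 3 decimal places, 726.8877 → 4 decimal places; limit is 1.
Rounded to 1 decimal place: 753.6 g.

753.6 g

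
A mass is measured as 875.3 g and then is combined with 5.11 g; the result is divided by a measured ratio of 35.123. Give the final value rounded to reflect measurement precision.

875.3 g + 5.11 g = 880.41 g; the sum is limited to 1 decimal place (4 s.f.).
Carrying full precision, 880.41 ÷ 35.123 = 25.0664806537… g; 35.123 has 5 s.f., so the result keeps min(4, 5) = 4 s.f.
Rounded to 4 significant figures: 25.07 g.

25.07 g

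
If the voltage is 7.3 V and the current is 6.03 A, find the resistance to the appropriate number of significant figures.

resistance = 7.3 V ÷ 6.03 A = 1.21061359867… Ω.
7.3 has 2 significant figures; 6.03 has 3.
Division/multiplication keeps the fewest: 2 significant figures.
Rounded: 1.2 Ω.

1.2 Ω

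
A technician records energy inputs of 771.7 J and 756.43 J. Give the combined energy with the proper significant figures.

771.7 J + 756.43 J = 1528.13 J.
Addition/subtraction keeps the fewest decimal places: 771.7 → 1 decimal place, 756.43 → 2 decimal places; limit is 1.
Rounded to 1 decimal place: 1.5281 × 10³ J.

1.5281 × 10³ J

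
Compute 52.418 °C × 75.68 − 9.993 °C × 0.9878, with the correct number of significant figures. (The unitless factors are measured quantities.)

52.418 × 75.68 = 3966.99424 → 3967 °C (4 s.f., last digit at the 10^0 place).
9.993 × 0.9878 = 9.8710854 → 9.871 °C (4 s.f., last digit at the 10^-3 place).
Difference: 3957.1231546 °C; keep the coarser place, 10^0.
Result: 3957 °C.

3957 °C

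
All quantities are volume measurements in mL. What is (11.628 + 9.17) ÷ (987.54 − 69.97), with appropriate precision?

2.267 × 10^-2

11.628 + 9.17 = 20.798, limited to 2 d.p. → 4 s.f.; 987.54 − 69.97 = 917.57, limited to 2 d.p. → 5 s.f.
Carrying full precision, 20.798 ÷ 917.57 = 0.0226663905751…; keep min(4, 5) = 4 s.f.
Rounded to 4 significant figures: 2.267 × 10^-2.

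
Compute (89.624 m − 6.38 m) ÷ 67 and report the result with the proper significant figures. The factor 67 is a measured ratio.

89.624 m − 6.38 m = 83.244 m; the difference is limited to 2 decimal places (4 s.f.).
Carrying full precision, 83.244 ÷ 67 = 1.24244776119… m; 67 has 2 s.f., so the result keeps min(4, 2) = 2 s.f.
Rounded to 2 significant figures: 1.2 m.

1.2 m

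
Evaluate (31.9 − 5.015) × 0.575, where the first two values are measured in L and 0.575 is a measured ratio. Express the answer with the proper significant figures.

31.9 L − 5.015 L = 26.885 L; the difference is limited to 1 decimal place (3 s.f.).
Carrying full precision, 26.885 × 0.575 = 15.458875 L; 0.575 has 3 s.f., so the result keeps min(3, 3) = 3 s.f.
Rounded to 3 significant figures: 15.5 L.

15.5 L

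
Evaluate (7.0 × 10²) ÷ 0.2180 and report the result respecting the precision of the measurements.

(7.0 × 10²) ÷ 0.2180 = 3211.00917431…
Multiplication/division keeps the fewest significant figures: 7.0 × 10² → 2 s.f., 0.2180 → 4 s.f.; limit is 2.
Rounded to 2 significant figures: 3.2 × 10³.

3.2 × 10³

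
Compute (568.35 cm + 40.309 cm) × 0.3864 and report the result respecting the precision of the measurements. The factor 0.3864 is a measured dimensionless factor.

568.35 cm + 40.309 cm = 608.659 cm; the sum is limited to 2 decimal places (5 s.f.).
Carrying full precision, 608.659 × 0.3864 = 235.1858376 cm; 0.3864 has 4 s.f., so the result keeps min(5, 4) = 4 s.f.
Rounded to 4 significant figures: 235.2 cm.

235.2 cm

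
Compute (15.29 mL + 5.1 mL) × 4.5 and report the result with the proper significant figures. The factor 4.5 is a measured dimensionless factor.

92 mL

15.29 mL + 5.1 mL = 20.39 mL; the sum is limited to 1 decimal place (3 s.f.).
Carrying full precision, 20.39 × 4.5 = 91.755 mL; 4.5 has 2 s.f., so the result keeps min(3, 2) = 2 s.f.
Rounded to 2 significant figures: 92 mL.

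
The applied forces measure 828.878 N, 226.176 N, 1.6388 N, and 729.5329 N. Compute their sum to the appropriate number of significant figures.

1786.226 N

828.878 N + 226.176 N + 1.6388 N + 729.5329 N = 1786.2257 N.
Addition/subtraction keeps the fewest decimal places: 828.878 → 3 decimal places, 226.176 → 3 decimal places, 1.6388 → 4 decimal places, 729.5329 → 4 decimal places; limit is 3.
Rounded to 3 decimal places: 1786.226 N.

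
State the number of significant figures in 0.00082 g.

0.00082: leading zeros are not significant.

2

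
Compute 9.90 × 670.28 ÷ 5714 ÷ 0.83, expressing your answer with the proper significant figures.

1.4

9.90 × 670.28 ÷ 5714 ÷ 0.83 = 1.39917851314…
Multiplication/division keeps the fewest significant figures: 9.90 → 3 s.f., 670.28 → 5 s.f., 5714 → 4 s.f., 0.83 → 2 s.f.; limit is 2.
Rounded to 2 significant figures: 1.4.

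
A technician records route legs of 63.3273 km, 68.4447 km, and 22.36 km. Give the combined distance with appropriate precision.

154.13 km

63.3273 km + 68.4447 km + 22.36 km = 154.1320 km.
Addition/subtraction keeps the fewest decimal places: 63.3273 → 4 decimal places, 68.4447 → 4 decimal places, 22.36 → 2 decimal places; limit is 2.
Rounded to 2 decimal places: 154.13 km.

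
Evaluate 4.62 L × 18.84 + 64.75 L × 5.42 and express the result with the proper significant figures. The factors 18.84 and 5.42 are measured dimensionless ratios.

438 L

4.62 × 18.84 = 87.0408 → 87.0 L (3 s.f., last digit at the 10^-1 place).
64.75 × 5.42 = 350.945 → 351 L (3 s.f., last digit at the 10^0 place).
Sum: 437.9858 L; keep the coarser place, 10^0.
Result: 438 L.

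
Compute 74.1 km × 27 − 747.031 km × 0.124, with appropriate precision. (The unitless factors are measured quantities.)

1.9 × 10³ km

74.1 × 27 = 2000.7 → 2.0 × 10³ km (2 s.f., last digit at the 10^2 place).
747.031 × 0.124 = 92.631844 → 92.6 km (3 s.f., last digit at the 10^-1 place).
Difference: 1908.068156 km; keep the coarser place, 10^2.
Result: 1.9 × 10³ km.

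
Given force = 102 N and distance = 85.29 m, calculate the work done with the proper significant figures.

work done = 102 N × 85.29 m = 8699.58 J.
102 has 3 significant figures; 85.29 has 4.
Division/multiplication keeps the fewest: 3 significant figures.
Rounded: 8.70 × 10^3 J.

8.70 × 10^3 J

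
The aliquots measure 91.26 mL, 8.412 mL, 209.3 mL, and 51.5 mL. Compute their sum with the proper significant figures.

91.26 mL + 8.412 mL + 209.3 mL + 51.5 mL = 360.472 mL.
Addition/subtraction keeps the fewest decimal places: 91.26 → 2 decimal places, 8.412 → 3 decimal places, 209.3 → 1 decimal place, 51.5 → 1 decimal place; limit is 1.
Rounded to 1 decimal place: 360.5 mL.

360.5 mL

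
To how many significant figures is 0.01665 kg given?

4

0.01665: leading zeros are not significant.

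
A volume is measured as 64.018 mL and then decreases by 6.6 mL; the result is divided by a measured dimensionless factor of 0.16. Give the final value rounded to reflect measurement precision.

3.6 × 10^2 mL

64.018 mL − 6.6 mL = 57.418 mL; the difference is limited to 1 decimal place (3 s.f.).
Carrying full precision, 57.418 ÷ 0.16 = 358.8625 mL; 0.16 has 2 s.f., so the result keeps min(3, 2) = 2 s.f.
Rounded to 2 significant figures: 3.6 × 10^2 mL.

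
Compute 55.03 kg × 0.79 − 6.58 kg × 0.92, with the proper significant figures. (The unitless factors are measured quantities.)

37 kg

55.03 × 0.79 = 43.4737 → 43 kg (2 s.f., last digit at the 10^0 place).
6.58 × 0.92 = 6.0536 → 6.1 kg (2 s.f., last digit at the 10^-1 place).
Difference: 37.4201 kg; keep the coarser place, 10^0.
Result: 37 kg.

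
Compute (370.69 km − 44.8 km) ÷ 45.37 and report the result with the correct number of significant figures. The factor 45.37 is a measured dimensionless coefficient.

7.183 km

370.69 km − 44.8 km = 325.89 km; the difference is limited to 1 decimal place (4 s.f.).
Carrying full precision, 325.89 ÷ 45.37 = 7.1829402689… km; 45.37 has 4 s.f., so the result keeps min(4, 4) = 4 s.f.
Rounded to 4 significant figures: 7.183 km.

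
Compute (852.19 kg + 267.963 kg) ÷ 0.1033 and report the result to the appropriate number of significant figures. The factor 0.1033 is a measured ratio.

852.19 kg + 267.963 kg = 1120.153 kg; the sum is limited to 2 decimal places (6 s.f.).
Carrying full precision, 1120.153 ÷ 0.1033 = 10843.6882865… kg; 0.1033 has 4 s.f., so the result keeps min(6, 4) = 4 s.f.
Rounded to 4 significant figures: 1.084 × 10^4 kg.

1.084 × 10^4 kg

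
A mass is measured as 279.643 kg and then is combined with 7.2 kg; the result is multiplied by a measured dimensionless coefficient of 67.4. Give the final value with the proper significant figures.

1.93 × 10⁴ kg

279.643 kg + 7.2 kg = 286.843 kg; the sum is limited to 1 decimal place (4 s.f.).
Carrying full precision, 286.843 × 67.4 = 19333.2182 kg; 67.4 has 3 s.f., so the result keeps min(4, 3) = 3 s.f.
Rounded to 3 significant figures: 1.93 × 10⁴ kg.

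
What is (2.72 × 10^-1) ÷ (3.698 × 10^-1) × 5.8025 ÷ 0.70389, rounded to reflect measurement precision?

6.06

(2.72 × 10^-1) ÷ (3.698 × 10^-1) × 5.8025 ÷ 0.70389 = 6.06334599165…
Multiplication/division keeps the fewest significant figures: 2.72 × 10^-1 → 3 s.f., 3.698 × 10^-1 → 4 s.f., 5.8025 → 5 s.f., 0.70389 → 5 s.f.; limit is 3.
Rounded to 3 significant figures: 6.06.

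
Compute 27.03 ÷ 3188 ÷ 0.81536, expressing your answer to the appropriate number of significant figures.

27.03 ÷ 3188 ÷ 0.81536 = 0.0103986828058…
Multiplication/division keeps the fewest significant figures: 27.03 → 4 s.f., 3188 → 4 s.f., 0.81536 → 5 s.f.; limit is 4.
Rounded to 4 significant figures: 1.040 × 10^-2.

1.040 × 10^-2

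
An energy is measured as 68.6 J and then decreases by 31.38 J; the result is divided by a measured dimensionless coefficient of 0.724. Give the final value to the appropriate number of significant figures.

68.6 J − 31.38 J = 37.22 J; the difference is limited to 1 decimal place (3 s.f.).
Carrying full precision, 37.22 ÷ 0.724 = 51.408839779… J; 0.724 has 3 s.f., so the result keeps min(3, 3) = 3 s.f.
Rounded to 3 significant figures: 51.4 J.

51.4 J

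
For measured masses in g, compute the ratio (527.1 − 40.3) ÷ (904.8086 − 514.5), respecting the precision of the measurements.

527.1 − 40.3 = 486.8, limited to 1 d.p. → 4 s.f.; 904.8086 − 514.5 = 390.3086, limited to 1 d.p. → 4 s.f.
Carrying full precision, 486.8 ÷ 390.3086 = 1.24721822681…; keep min(4, 4) = 4 s.f.
Rounded to 4 significant figures: 1.247.

1.247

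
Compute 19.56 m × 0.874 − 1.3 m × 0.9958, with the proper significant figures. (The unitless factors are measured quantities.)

19.56 × 0.874 = 17.09544 → 17.1 m (3 s.f., last digit at the 10^-1 place).
1.3 × 0.9958 = 1.29454 → 1.3 m (2 s.f., last digit at the 10^-1 place).
Difference: 15.8009 m; keep the coarser place, 10^-1.
Result: 15.8 m.

15.8 m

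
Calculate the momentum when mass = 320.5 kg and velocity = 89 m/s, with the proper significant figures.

momentum = 320.5 kg × 89 m/s = 28524.5 kg·m/s.
320.5 has 4 significant figures; 89 has 2.
Division/multiplication keeps the fewest: 2 significant figures.
Rounded: 2.9 × 10^4 kg·m/s.

2.9 × 10^4 kg·m/s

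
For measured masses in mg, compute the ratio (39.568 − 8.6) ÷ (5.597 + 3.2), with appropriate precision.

39.568 − 8.6 = 30.968, limited to 1 d.p. → 3 s.f.; 5.597 + 3.2 = 8.797, limited to 1 d.p. → 2 s.f.
Carrying full precision, 30.968 ÷ 8.797 = 3.5202910083…; keep min(3, 2) = 2 s.f.
Rounded to 2 significant figures: 3.5.

3.5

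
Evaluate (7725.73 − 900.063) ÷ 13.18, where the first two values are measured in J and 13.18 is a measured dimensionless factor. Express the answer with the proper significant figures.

517.9 J

7725.73 J − 900.063 J = 6825.667 J; the difference is limited to 2 decimal places (6 s.f.).
Carrying full precision, 6825.667 ÷ 13.18 = 517.880652504… J; 13.18 has 4 s.f., so the result keeps min(6, 4) = 4 s.f.
Rounded to 4 significant figures: 517.9 J.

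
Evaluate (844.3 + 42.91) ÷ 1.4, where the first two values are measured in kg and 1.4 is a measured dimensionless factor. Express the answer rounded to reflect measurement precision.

6.3 × 10^2 kg

844.3 kg + 42.91 kg = 887.21 kg; the sum is limited to 1 decimal place (4 s.f.).
Carrying full precision, 887.21 ÷ 1.4 = 633.721428571… kg; 1.4 has 2 s.f., so the result keeps min(4, 2) = 2 s.f.
Rounded to 2 significant figures: 6.3 × 10^2 kg.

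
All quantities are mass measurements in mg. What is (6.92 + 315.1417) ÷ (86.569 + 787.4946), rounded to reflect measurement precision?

6.92 + 315.1417 = 322.0617, limited to 2 d.p. → 5 s.f.; 86.569 + 787.4946 = 874.0636, limited to 3 d.p. → 6 s.f.
Carrying full precision, 322.0617 ÷ 874.0636 = 0.368464834824…; keep min(5, 6) = 5 s.f.
Rounded to 5 significant figures: 0.36846.

0.36846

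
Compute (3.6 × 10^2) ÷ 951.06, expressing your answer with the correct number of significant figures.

(3.6 × 10^2) ÷ 951.06 = 0.378525014195…
Multiplication/division keeps the fewest significant figures: 3.6 × 10^2 → 2 s.f., 951.06 → 5 s.f.; limit is 2.
Rounded to 2 significant figures: 0.38.

0.38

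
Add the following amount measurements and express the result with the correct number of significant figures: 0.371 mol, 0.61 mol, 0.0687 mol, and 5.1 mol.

0.371 mol + 0.61 mol + 0.0687 mol + 5.1 mol = 6.1497 mol.
Addition/subtraction keeps the fewest decimal places: 0.371 → 3 decimal places, 0.61 → 2 decimal places, 0.0687 → 4 decimal places, 5.1 → 1 decimal place; limit is 1.
Rounded to 1 decimal place: 6.1 mol.

6.1 mol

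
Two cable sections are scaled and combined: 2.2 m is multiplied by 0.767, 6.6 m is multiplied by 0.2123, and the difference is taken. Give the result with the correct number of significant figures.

2.2 × 0.767 = 1.6874 → 1.7 m (2 s.f., last digit at the 10^-1 place).
6.6 × 0.2123 = 1.40118 → 1.4 m (2 s.f., last digit at the 10^-1 place).
Difference: 0.28622 m; keep the coarser place, 10^-1.
Result: 0.3 m.

0.3 m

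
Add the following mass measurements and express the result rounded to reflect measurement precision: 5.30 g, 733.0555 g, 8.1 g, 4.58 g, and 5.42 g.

5.30 g + 733.0555 g + 8.1 g + 4.58 g + 5.42 g = 756.4555 g.
Addition/subtraction keeps the fewest decimal places: 5.30 → 2 decimal places, 733.0555 → 4 decimal places, 8.1 → 1 decimal place, 4.58 → 2 decimal places, 5.42 → 2 decimal places; limit is 1.
Rounded to 1 decimal place: 756.5 g.

756.5 g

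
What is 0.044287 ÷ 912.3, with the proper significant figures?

0.044287 ÷ 912.3 = 0.0000485443384851…
Multiplication/division keeps the fewest significant figures: 0.044287 → 5 s.f., 912.3 → 4 s.f.; limit is 4.
Rounded to 4 significant figures: 4.854 × 10^-5.

4.854 × 10^-5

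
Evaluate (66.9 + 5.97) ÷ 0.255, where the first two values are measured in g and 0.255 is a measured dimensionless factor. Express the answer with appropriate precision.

286 g

66.9 g + 5.97 g = 72.87 g; the sum is limited to 1 decimal place (3 s.f.).
Carrying full precision, 72.87 ÷ 0.255 = 285.764705882… g; 0.255 has 3 s.f., so the result keeps min(3, 3) = 3 s.f.
Rounded to 3 significant figures: 286 g.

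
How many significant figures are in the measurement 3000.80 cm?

6

3000.80: trailing zeros after a decimal point are significant; zeros between nonzero digits are significant.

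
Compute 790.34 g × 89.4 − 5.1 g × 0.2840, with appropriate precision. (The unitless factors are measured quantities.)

790.34 × 89.4 = 70656.396 → 7.07 × 10⁴ g (3 s.f., last digit at the 10^2 place).
5.1 × 0.2840 = 1.4484 → 1.4 g (2 s.f., last digit at the 10^-1 place).
Difference: 70654.9476 g; keep the coarser place, 10^2.
Result: 7.07 × 10⁴ g.

7.07 × 10⁴ g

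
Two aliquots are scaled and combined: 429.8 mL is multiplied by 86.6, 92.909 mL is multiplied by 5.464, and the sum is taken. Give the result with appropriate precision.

3.77 × 10⁴ mL

429.8 × 86.6 = 37220.68 → 3.72 × 10⁴ mL (3 s.f., last digit at the 10^2 place).
92.909 × 5.464 = 507.654776 → 507.7 mL (4 s.f., last digit at the 10^-1 place).
Sum: 37728.334776 mL; keep the coarser place, 10^2.
Result: 3.77 × 10⁴ mL.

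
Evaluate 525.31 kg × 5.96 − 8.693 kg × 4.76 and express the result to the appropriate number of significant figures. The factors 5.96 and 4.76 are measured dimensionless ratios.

525.31 × 5.96 = 3130.8476 → 3.13 × 10³ kg (3 s.f., last digit at the 10^1 place).
8.693 × 4.76 = 41.37868 → 41.4 kg (3 s.f., last digit at the 10^-1 place).
Difference: 3089.46892 kg; keep the coarser place, 10^1.
Result: 3.09 × 10³ kg.

3.09 × 10³ kg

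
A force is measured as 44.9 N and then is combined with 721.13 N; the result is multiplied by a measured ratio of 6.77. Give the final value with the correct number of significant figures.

5.19 × 10³ N

44.9 N + 721.13 N = 766.03 N; the sum is limited to 1 decimal place (4 s.f.).
Carrying full precision, 766.03 × 6.77 = 5186.0231 N; 6.77 has 3 s.f., so the result keeps min(4, 3) = 3 s.f.
Rounded to 3 significant figures: 5.19 × 10³ N.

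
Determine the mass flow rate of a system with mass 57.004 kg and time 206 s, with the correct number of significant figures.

0.277 kg/s

mass flow rate = 57.004 kg ÷ 206 s = 0.276718446602… kg/s.
57.004 has 5 significant figures; 206 has 3.
Division/multiplication keeps the fewest: 3 significant figures.
Rounded: 0.277 kg/s.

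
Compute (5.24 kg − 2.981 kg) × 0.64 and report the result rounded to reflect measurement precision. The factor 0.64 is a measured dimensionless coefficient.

1.4 kg

5.24 kg − 2.981 kg = 2.259 kg; the difference is limited to 2 decimal places (3 s.f.).
Carrying full precision, 2.259 × 0.64 = 1.44576 kg; 0.64 has 2 s.f., so the result keeps min(3, 2) = 2 s.f.
Rounded to 2 significant figures: 1.4 kg.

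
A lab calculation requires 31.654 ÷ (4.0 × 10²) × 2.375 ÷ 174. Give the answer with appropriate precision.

31.654 ÷ (4.0 × 10²) × 2.375 ÷ 174 = 0.00108014727011…
Multiplication/division keeps the fewest significant figures: 31.654 → 5 s.f., 4.0 × 10² → 2 s.f., 2.375 → 4 s.f., 174 → 3 s.f.; limit is 2.
Rounded to 2 significant figures: 0.0011.

0.0011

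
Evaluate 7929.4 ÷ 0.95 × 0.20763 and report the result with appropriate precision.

1.7 × 10^3

7929.4 ÷ 0.95 × 0.20763 = 1733.03297053…
Multiplication/division keeps the fewest significant figures: 7929.4 → 5 s.f., 0.95 → 2 s.f., 0.20763 → 5 s.f.; limit is 2.
Rounded to 2 significant figures: 1.7 × 10^3.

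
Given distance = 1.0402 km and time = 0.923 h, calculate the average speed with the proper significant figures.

1.13 km/h

average speed = 1.0402 km ÷ 0.923 h = 1.1269772481… km/h.
1.0402 has 5 significant figures; 0.923 has 3.
Division/multiplication keeps the fewest: 3 significant figures.
Rounded: 1.13 km/h.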